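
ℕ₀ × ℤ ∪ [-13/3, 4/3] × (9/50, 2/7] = (ℕ₀ × ℤ) ∪ ([-13/3, 4/3] × (9/50, 2/7])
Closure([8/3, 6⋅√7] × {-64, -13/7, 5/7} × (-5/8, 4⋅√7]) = [8/3, 6⋅√7] × {-64, -13/7, 5/7} × [-5/8, 4⋅√7]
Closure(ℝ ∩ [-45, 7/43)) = [-45, 7/43]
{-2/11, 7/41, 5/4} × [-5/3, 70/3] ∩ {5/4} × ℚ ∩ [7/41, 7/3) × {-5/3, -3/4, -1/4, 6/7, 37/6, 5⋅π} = {5/4} × {-5/3, -3/4, -1/4, 6/7, 37/6}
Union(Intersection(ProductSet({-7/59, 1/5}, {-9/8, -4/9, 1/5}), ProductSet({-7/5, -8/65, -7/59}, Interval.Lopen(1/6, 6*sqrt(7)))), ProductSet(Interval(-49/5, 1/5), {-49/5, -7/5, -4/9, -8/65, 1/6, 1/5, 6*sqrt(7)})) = ProductSet(Interval(-49/5, 1/5), {-49/5, -7/5, -4/9, -8/65, 1/6, 1/5, 6*sqrt(7)})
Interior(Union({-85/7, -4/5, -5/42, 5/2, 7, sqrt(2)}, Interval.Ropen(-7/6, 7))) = Interval.open(-7/6, 7)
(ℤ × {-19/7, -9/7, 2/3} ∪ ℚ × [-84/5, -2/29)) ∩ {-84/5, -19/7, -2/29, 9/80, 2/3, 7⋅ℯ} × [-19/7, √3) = {-84/5, -19/7, -2/29, 9/80, 2/3} × [-19/7, -2/29)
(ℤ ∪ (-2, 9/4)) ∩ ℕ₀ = ℕ₀ ∪ {0, 1, 2}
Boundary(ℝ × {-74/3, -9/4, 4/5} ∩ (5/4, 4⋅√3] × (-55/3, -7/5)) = [5/4, 4⋅√3] × {-9/4}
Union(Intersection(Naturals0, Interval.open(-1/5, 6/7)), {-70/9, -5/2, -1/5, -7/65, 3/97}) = Union({-70/9, -5/2, -1/5, -7/65, 3/97}, Range(0, 1, 1))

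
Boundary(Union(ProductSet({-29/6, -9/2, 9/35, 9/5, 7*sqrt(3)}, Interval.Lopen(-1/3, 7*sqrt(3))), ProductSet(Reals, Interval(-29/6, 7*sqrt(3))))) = ProductSet(Reals, {-29/6, 7*sqrt(3)})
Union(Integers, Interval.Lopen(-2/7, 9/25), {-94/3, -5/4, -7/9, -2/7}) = Union({-94/3, -5/4, -7/9}, Integers, Interval(-2/7, 9/25))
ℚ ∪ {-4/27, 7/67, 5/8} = ℚ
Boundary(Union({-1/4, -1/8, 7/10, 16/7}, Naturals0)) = Union({-1/4, -1/8, 7/10, 16/7}, Naturals0)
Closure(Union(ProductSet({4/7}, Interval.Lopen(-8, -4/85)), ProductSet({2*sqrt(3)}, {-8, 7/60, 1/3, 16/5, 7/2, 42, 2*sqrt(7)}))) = Union(ProductSet({4/7}, Interval(-8, -4/85)), ProductSet({2*sqrt(3)}, {-8, 7/60, 1/3, 16/5, 7/2, 42, 2*sqrt(7)}))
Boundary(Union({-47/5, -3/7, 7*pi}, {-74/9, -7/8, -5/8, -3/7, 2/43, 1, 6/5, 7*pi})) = {-47/5, -74/9, -7/8, -5/8, -3/7, 2/43, 1, 6/5, 7*pi}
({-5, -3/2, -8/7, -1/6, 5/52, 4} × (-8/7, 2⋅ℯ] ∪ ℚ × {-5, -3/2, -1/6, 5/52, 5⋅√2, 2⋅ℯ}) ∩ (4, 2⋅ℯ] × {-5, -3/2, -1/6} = (ℚ ∩ (4, 2⋅ℯ]) × {-5, -3/2, -1/6}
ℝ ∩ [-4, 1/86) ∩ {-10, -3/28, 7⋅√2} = {-3/28}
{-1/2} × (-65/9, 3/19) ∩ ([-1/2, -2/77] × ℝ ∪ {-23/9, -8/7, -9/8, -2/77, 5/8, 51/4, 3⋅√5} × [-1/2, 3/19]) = {-1/2} × (-65/9, 3/19)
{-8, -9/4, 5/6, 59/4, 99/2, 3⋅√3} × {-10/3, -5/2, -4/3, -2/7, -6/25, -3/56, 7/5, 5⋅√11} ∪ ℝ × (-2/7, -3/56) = (ℝ × (-2/7, -3/56)) ∪ ({-8, -9/4, 5/6, 59/4, 99/2, 3⋅√3} × {-10/3, -5/2, -4/3, -2/7, -6/25, -3/56, 7/5, 5⋅√11})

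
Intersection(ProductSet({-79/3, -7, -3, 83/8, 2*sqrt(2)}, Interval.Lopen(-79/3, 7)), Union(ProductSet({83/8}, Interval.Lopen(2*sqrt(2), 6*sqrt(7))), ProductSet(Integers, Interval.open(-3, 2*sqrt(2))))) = Union(ProductSet({83/8}, Interval.Lopen(2*sqrt(2), 7)), ProductSet({-7, -3}, Interval.open(-3, 2*sqrt(2))))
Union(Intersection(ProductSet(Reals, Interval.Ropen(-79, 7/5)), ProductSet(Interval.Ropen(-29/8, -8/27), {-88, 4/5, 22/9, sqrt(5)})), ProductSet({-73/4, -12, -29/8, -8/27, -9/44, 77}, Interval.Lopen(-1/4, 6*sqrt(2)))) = Union(ProductSet({-73/4, -12, -29/8, -8/27, -9/44, 77}, Interval.Lopen(-1/4, 6*sqrt(2))), ProductSet(Interval.Ropen(-29/8, -8/27), {4/5}))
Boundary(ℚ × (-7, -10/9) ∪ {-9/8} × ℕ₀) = ({-9/8} × ℕ₀) ∪ (ℝ × [-7, -10/9])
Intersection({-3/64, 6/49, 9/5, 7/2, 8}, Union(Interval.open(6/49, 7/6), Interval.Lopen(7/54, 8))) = {9/5, 7/2, 8}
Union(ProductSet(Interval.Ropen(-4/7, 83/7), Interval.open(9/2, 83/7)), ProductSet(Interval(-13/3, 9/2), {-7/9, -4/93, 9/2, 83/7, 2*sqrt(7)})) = Union(ProductSet(Interval(-13/3, 9/2), {-7/9, -4/93, 9/2, 83/7, 2*sqrt(7)}), ProductSet(Interval.Ropen(-4/7, 83/7), Interval.open(9/2, 83/7)))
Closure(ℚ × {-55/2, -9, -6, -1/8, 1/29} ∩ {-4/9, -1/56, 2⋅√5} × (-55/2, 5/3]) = {-4/9, -1/56} × {-9, -6, -1/8, 1/29}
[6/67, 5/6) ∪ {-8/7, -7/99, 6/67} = {-8/7, -7/99} ∪ [6/67, 5/6)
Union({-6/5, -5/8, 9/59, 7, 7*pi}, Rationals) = Union({7*pi}, Rationals)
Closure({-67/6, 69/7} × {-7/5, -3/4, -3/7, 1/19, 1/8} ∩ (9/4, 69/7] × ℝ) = {69/7} × {-7/5, -3/4, -3/7, 1/19, 1/8}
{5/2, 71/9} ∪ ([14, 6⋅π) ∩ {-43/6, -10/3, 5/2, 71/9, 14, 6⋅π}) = {5/2, 71/9, 14}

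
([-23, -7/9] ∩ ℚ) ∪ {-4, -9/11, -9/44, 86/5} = {-9/44, 86/5} ∪ (ℚ ∩ [-23, -7/9])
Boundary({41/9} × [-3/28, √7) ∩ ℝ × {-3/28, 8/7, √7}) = {41/9} × {-3/28, 8/7}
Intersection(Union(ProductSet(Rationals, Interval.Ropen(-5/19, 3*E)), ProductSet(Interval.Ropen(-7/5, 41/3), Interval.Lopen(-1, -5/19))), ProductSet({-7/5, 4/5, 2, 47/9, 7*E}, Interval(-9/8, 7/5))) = ProductSet({-7/5, 4/5, 2, 47/9}, Interval.Lopen(-1, 7/5))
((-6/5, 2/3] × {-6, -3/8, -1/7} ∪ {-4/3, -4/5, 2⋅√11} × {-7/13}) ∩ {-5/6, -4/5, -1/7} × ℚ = ({-4/5} × {-7/13}) ∪ ({-5/6, -4/5, -1/7} × {-6, -3/8, -1/7})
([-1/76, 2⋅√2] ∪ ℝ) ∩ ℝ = (-∞, ∞)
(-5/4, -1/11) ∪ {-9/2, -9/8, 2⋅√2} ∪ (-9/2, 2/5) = [-9/2, 2/5) ∪ {2⋅√2}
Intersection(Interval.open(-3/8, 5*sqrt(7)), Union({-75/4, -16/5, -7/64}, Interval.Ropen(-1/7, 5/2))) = Interval.Ropen(-1/7, 5/2)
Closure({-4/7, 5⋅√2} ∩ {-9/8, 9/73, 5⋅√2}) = {5⋅√2}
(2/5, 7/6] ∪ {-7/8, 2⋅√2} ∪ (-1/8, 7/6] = {-7/8, 2⋅√2} ∪ (-1/8, 7/6]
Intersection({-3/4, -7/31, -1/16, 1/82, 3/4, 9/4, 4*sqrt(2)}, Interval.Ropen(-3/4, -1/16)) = {-3/4, -7/31}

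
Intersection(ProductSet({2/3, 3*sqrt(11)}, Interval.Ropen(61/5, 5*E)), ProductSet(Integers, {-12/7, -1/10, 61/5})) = EmptySet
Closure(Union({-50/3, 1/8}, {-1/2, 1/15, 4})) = {-50/3, -1/2, 1/15, 1/8, 4}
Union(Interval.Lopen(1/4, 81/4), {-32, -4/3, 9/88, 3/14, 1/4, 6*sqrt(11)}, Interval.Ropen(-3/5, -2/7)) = Union({-32, -4/3, 9/88, 3/14}, Interval.Ropen(-3/5, -2/7), Interval(1/4, 81/4))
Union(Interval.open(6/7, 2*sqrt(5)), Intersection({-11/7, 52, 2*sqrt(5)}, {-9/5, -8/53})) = Interval.open(6/7, 2*sqrt(5))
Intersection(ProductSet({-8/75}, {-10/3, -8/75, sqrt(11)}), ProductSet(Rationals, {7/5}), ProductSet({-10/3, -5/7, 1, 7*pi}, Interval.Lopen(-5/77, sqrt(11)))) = EmptySet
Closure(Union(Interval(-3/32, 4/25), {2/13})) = Interval(-3/32, 4/25)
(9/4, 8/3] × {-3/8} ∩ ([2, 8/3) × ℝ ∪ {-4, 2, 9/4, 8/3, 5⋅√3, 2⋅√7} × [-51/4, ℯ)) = (9/4, 8/3] × {-3/8}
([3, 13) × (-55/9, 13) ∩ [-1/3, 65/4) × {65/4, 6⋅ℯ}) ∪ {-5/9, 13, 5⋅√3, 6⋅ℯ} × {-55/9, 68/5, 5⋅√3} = {-5/9, 13, 5⋅√3, 6⋅ℯ} × {-55/9, 68/5, 5⋅√3}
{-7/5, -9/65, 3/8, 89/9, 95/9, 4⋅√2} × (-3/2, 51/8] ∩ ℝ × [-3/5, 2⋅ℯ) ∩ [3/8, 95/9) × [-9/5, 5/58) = {3/8, 89/9, 4⋅√2} × [-3/5, 5/58)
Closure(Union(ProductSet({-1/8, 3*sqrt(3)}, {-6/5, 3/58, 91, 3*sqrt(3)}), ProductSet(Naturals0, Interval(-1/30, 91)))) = Union(ProductSet({-1/8, 3*sqrt(3)}, {-6/5, 3/58, 91, 3*sqrt(3)}), ProductSet(Naturals0, Interval(-1/30, 91)))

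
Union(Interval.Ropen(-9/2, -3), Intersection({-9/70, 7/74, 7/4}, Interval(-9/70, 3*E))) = Union({-9/70, 7/74, 7/4}, Interval.Ropen(-9/2, -3))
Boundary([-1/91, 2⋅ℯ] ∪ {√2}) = {-1/91, 2⋅ℯ}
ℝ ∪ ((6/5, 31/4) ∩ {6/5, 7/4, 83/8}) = ℝ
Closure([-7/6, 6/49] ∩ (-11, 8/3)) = [-7/6, 6/49]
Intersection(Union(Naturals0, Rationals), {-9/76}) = {-9/76}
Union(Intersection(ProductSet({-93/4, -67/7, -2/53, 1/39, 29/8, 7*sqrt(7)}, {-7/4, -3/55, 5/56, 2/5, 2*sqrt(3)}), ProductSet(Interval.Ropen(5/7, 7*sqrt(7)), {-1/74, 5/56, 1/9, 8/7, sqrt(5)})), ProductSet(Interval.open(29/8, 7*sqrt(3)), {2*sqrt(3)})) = Union(ProductSet({29/8}, {5/56}), ProductSet(Interval.open(29/8, 7*sqrt(3)), {2*sqrt(3)}))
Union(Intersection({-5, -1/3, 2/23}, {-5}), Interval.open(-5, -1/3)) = Interval.Ropen(-5, -1/3)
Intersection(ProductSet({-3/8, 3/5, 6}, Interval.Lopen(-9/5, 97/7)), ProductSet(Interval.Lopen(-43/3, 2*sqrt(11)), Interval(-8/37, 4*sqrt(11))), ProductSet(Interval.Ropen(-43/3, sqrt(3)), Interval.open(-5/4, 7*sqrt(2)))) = ProductSet({-3/8, 3/5}, Interval.Ropen(-8/37, 7*sqrt(2)))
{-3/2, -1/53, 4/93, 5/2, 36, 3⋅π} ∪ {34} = {-3/2, -1/53, 4/93, 5/2, 34, 36, 3⋅π}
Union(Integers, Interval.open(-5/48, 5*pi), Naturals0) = Union(Integers, Interval.open(-5/48, 5*pi))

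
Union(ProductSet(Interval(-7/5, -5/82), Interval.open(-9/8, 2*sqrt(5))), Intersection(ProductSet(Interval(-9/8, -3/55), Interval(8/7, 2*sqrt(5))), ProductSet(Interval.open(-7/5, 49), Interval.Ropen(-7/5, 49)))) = Union(ProductSet(Interval(-7/5, -5/82), Interval.open(-9/8, 2*sqrt(5))), ProductSet(Interval(-9/8, -3/55), Interval(8/7, 2*sqrt(5))))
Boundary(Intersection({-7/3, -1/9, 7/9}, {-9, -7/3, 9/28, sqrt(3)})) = {-7/3}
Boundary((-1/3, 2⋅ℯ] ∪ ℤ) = {-1/3, 2⋅ℯ} ∪ (ℤ \ (-1/3, 2⋅ℯ))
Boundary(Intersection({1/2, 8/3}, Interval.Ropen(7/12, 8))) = {8/3}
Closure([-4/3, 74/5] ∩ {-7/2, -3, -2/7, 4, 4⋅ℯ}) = {-2/7, 4, 4⋅ℯ}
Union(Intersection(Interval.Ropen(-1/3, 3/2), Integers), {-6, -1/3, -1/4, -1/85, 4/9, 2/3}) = Union({-6, -1/3, -1/4, -1/85, 4/9, 2/3}, Range(0, 2, 1))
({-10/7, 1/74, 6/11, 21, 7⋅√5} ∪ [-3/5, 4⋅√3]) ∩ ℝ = {-10/7, 21, 7⋅√5} ∪ [-3/5, 4⋅√3]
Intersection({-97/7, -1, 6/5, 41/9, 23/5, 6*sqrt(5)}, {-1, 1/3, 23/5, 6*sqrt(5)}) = {-1, 23/5, 6*sqrt(5)}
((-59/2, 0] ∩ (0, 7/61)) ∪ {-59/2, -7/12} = {-59/2, -7/12}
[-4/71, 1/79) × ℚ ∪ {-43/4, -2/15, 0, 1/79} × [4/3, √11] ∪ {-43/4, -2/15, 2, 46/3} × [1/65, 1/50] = ([-4/71, 1/79) × ℚ) ∪ ({-43/4, -2/15, 2, 46/3} × [1/65, 1/50]) ∪ ({-43/4, -2/15, 0, 1/79} × [4/3, √11])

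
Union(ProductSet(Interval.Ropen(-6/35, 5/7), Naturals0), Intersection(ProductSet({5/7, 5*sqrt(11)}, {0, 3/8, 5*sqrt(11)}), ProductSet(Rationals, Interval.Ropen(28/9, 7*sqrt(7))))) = Union(ProductSet({5/7}, {5*sqrt(11)}), ProductSet(Interval.Ropen(-6/35, 5/7), Naturals0))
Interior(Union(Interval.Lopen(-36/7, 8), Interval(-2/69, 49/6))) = Interval.open(-36/7, 49/6)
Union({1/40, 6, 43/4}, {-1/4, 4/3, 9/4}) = {-1/4, 1/40, 4/3, 9/4, 6, 43/4}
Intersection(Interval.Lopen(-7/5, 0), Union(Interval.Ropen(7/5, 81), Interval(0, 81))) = {0}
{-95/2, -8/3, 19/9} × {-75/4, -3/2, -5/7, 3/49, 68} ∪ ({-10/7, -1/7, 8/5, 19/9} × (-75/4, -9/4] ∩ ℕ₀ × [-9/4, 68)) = {-95/2, -8/3, 19/9} × {-75/4, -3/2, -5/7, 3/49, 68}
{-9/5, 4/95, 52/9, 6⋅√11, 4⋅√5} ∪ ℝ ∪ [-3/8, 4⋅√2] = (-∞, ∞)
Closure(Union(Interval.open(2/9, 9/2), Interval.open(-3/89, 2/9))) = Interval(-3/89, 9/2)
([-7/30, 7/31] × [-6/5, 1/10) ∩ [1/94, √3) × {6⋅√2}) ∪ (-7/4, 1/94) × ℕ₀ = (-7/4, 1/94) × ℕ₀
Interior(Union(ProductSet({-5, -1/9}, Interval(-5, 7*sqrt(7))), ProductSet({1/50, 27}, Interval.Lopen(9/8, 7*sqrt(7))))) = EmptySet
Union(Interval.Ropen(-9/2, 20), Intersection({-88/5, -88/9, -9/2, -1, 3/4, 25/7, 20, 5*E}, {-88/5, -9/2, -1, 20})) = Union({-88/5}, Interval(-9/2, 20))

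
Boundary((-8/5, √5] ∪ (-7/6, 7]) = {-8/5, 7}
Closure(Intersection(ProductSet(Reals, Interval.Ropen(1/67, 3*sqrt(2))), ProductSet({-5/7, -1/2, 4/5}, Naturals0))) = ProductSet({-5/7, -1/2, 4/5}, Range(1, 5, 1))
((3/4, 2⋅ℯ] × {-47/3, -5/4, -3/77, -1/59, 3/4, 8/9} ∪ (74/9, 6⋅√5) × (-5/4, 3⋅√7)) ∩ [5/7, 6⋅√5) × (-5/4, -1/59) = ((3/4, 2⋅ℯ] × {-3/77}) ∪ ((74/9, 6⋅√5) × (-5/4, -1/59))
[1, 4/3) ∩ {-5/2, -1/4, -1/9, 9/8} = {9/8}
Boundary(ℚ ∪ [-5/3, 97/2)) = (-∞, -5/3] ∪ [97/2, ∞)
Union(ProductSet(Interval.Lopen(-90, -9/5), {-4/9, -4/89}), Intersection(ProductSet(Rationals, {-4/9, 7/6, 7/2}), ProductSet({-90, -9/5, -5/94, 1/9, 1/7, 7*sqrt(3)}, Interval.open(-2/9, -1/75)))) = ProductSet(Interval.Lopen(-90, -9/5), {-4/9, -4/89})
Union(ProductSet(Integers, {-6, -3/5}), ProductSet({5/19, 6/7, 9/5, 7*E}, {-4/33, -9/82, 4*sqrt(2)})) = Union(ProductSet({5/19, 6/7, 9/5, 7*E}, {-4/33, -9/82, 4*sqrt(2)}), ProductSet(Integers, {-6, -3/5}))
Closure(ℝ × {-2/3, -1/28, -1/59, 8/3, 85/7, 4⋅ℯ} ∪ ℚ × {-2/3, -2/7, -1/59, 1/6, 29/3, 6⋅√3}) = ℝ × {-2/3, -2/7, -1/28, -1/59, 1/6, 8/3, 29/3, 85/7, 6⋅√3, 4⋅ℯ}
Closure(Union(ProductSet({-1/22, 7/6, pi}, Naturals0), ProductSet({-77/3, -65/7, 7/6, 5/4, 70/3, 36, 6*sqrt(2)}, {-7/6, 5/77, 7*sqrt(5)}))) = Union(ProductSet({-1/22, 7/6, pi}, Naturals0), ProductSet({-77/3, -65/7, 7/6, 5/4, 70/3, 36, 6*sqrt(2)}, {-7/6, 5/77, 7*sqrt(5)}))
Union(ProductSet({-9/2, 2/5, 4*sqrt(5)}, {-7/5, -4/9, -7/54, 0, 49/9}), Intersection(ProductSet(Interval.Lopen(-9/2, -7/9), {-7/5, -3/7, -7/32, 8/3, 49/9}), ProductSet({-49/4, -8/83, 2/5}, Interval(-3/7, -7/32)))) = ProductSet({-9/2, 2/5, 4*sqrt(5)}, {-7/5, -4/9, -7/54, 0, 49/9})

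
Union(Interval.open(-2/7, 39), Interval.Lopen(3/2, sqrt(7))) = Interval.open(-2/7, 39)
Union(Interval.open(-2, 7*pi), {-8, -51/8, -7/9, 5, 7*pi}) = Union({-8, -51/8}, Interval.Lopen(-2, 7*pi))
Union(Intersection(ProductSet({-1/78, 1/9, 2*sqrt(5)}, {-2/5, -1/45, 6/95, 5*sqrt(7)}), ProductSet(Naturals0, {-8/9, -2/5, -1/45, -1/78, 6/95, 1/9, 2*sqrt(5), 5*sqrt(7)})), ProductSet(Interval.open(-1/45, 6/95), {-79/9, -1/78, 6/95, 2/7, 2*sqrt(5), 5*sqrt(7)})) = ProductSet(Interval.open(-1/45, 6/95), {-79/9, -1/78, 6/95, 2/7, 2*sqrt(5), 5*sqrt(7)})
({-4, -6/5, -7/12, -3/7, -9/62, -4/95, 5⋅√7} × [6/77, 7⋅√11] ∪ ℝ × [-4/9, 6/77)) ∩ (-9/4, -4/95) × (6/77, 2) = {-6/5, -7/12, -3/7, -9/62} × (6/77, 2)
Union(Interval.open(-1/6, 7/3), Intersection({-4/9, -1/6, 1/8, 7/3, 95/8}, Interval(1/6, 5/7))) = Interval.open(-1/6, 7/3)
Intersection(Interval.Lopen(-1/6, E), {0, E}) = {0, E}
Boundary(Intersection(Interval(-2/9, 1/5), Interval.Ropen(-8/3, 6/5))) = {-2/9, 1/5}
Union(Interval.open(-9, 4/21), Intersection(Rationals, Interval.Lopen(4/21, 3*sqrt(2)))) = Union(Intersection(Interval.Lopen(4/21, 3*sqrt(2)), Rationals), Interval.open(-9, 4/21))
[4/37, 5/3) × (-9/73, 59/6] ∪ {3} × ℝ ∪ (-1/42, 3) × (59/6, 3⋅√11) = ({3} × ℝ) ∪ ([4/37, 5/3) × (-9/73, 59/6]) ∪ ((-1/42, 3) × (59/6, 3⋅√11))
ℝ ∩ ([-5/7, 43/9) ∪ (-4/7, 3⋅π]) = [-5/7, 3⋅π]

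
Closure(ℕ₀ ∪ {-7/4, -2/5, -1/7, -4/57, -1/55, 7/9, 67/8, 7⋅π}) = {-7/4, -2/5, -1/7, -4/57, -1/55, 7/9, 67/8, 7⋅π} ∪ ℕ₀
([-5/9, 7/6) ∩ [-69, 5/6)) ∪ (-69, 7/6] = (-69, 7/6]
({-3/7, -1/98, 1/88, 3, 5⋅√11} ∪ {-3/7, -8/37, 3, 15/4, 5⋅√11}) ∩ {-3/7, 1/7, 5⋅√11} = {-3/7, 5⋅√11}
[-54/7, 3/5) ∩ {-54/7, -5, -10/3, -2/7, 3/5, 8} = {-54/7, -5, -10/3, -2/7}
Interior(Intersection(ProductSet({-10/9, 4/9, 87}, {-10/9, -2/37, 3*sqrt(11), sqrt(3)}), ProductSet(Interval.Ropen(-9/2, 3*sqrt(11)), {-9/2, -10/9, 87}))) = EmptySet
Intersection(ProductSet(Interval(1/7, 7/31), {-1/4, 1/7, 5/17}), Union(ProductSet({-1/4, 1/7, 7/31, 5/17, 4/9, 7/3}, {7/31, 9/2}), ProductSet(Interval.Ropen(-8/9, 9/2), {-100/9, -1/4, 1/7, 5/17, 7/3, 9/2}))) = ProductSet(Interval(1/7, 7/31), {-1/4, 1/7, 5/17})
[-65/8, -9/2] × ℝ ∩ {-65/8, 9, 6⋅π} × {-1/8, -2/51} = {-65/8} × {-1/8, -2/51}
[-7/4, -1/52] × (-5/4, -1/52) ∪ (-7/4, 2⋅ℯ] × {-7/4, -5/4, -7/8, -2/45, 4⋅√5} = ([-7/4, -1/52] × (-5/4, -1/52)) ∪ ((-7/4, 2⋅ℯ] × {-7/4, -5/4, -7/8, -2/45, 4⋅√5})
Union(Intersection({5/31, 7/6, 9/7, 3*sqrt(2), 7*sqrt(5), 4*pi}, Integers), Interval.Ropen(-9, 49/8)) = Interval.Ropen(-9, 49/8)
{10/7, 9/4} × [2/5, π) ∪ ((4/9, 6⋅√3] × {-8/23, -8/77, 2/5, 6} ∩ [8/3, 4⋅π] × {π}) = {10/7, 9/4} × [2/5, π)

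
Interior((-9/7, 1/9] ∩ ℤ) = ∅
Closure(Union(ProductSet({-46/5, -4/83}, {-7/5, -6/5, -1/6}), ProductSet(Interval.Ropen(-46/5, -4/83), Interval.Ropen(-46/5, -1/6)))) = Union(ProductSet({-46/5, -4/83}, Interval(-46/5, -1/6)), ProductSet(Interval(-46/5, -4/83), {-46/5, -1/6}), ProductSet(Interval.Ropen(-46/5, -4/83), Interval.Ropen(-46/5, -1/6)))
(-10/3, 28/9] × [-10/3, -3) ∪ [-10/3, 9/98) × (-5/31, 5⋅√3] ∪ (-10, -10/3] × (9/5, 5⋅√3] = ((-10/3, 28/9] × [-10/3, -3)) ∪ ((-10, -10/3] × (9/5, 5⋅√3]) ∪ ([-10/3, 9/98) × (-5/31, 5⋅√3])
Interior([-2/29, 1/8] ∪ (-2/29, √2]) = (-2/29, √2)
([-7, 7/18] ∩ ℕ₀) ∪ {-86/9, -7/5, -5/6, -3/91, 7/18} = {-86/9, -7/5, -5/6, -3/91, 7/18} ∪ {0}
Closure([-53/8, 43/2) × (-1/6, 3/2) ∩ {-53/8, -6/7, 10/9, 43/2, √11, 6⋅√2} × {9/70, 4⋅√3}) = {-53/8, -6/7, 10/9, √11, 6⋅√2} × {9/70}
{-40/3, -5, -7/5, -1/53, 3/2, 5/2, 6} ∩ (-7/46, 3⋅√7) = {-1/53, 3/2, 5/2, 6}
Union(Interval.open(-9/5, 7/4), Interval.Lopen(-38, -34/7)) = Union(Interval.Lopen(-38, -34/7), Interval.open(-9/5, 7/4))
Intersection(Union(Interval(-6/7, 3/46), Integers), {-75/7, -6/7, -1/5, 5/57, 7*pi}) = {-6/7, -1/5}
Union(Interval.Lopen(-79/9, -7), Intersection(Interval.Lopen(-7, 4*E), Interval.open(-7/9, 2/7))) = Union(Interval.Lopen(-79/9, -7), Interval.open(-7/9, 2/7))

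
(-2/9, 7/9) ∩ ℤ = {0}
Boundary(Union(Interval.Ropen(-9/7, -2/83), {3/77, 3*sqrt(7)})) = {-9/7, -2/83, 3/77, 3*sqrt(7)}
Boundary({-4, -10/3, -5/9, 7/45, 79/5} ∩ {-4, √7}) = {-4}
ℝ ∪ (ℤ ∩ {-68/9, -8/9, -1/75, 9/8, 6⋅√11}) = ℝ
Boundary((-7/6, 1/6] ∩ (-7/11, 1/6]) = {-7/11, 1/6}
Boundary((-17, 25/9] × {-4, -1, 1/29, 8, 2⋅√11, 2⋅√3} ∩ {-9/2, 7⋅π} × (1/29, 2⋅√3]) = {-9/2} × {2⋅√3}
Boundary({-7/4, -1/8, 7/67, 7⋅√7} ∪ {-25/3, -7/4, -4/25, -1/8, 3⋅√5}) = {-25/3, -7/4, -4/25, -1/8, 7/67, 3⋅√5, 7⋅√7}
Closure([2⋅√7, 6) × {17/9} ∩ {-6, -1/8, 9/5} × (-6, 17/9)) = ∅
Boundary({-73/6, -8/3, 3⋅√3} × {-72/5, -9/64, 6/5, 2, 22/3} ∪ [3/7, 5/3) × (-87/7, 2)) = ({3/7, 5/3} × [-87/7, 2]) ∪ ([3/7, 5/3] × {-87/7, 2}) ∪ ({-73/6, -8/3, 3⋅√3} × {-72/5, -9/64, 6/5, 2, 22/3})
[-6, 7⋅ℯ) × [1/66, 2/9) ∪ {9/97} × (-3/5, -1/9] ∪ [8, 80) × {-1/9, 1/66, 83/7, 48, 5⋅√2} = ({9/97} × (-3/5, -1/9]) ∪ ([-6, 7⋅ℯ) × [1/66, 2/9)) ∪ ([8, 80) × {-1/9, 1/66, 83/7, 48, 5⋅√2})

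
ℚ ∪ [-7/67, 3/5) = ℚ ∪ [-7/67, 3/5]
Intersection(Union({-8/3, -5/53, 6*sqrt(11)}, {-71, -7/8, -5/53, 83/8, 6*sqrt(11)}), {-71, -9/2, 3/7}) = {-71}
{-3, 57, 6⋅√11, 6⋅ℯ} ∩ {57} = {57}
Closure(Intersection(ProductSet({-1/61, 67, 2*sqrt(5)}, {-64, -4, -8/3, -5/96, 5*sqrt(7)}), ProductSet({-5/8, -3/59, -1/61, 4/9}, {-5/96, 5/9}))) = ProductSet({-1/61}, {-5/96})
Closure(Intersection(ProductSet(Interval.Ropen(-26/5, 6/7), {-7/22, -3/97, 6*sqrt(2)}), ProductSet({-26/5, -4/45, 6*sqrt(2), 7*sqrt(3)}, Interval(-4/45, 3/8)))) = ProductSet({-26/5, -4/45}, {-3/97})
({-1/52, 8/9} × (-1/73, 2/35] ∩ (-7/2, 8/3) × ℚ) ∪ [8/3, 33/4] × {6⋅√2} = ({-1/52, 8/9} × (ℚ ∩ (-1/73, 2/35])) ∪ ([8/3, 33/4] × {6⋅√2})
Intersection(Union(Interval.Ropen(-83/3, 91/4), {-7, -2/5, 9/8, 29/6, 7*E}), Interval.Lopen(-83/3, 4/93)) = Interval.Lopen(-83/3, 4/93)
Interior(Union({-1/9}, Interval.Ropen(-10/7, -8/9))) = Interval.open(-10/7, -8/9)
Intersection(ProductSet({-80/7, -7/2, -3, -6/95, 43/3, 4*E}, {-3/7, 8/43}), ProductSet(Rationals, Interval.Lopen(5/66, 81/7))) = ProductSet({-80/7, -7/2, -3, -6/95, 43/3}, {8/43})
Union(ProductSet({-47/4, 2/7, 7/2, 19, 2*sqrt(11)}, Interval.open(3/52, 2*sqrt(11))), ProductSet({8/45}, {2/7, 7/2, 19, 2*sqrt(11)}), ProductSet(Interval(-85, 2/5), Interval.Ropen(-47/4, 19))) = Union(ProductSet({8/45}, {2/7, 7/2, 19, 2*sqrt(11)}), ProductSet({-47/4, 2/7, 7/2, 19, 2*sqrt(11)}, Interval.open(3/52, 2*sqrt(11))), ProductSet(Interval(-85, 2/5), Interval.Ropen(-47/4, 19)))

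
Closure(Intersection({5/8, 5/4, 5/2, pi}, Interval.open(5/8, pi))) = {5/4, 5/2}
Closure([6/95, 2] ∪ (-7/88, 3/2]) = [-7/88, 2]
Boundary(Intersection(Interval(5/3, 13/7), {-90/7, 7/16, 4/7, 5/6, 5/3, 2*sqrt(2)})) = {5/3}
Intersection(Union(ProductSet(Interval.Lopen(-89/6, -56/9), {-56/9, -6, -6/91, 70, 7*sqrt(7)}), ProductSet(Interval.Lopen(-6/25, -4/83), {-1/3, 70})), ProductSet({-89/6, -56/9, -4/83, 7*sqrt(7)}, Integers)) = Union(ProductSet({-56/9}, {-6, 70}), ProductSet({-4/83}, {70}))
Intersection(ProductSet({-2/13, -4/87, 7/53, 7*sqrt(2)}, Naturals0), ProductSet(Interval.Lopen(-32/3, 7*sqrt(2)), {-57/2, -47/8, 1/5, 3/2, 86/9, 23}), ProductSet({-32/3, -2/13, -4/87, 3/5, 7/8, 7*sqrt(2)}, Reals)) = ProductSet({-2/13, -4/87, 7*sqrt(2)}, {23})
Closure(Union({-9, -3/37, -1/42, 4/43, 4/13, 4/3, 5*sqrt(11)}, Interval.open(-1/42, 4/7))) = Union({-9, -3/37, 4/3, 5*sqrt(11)}, Interval(-1/42, 4/7))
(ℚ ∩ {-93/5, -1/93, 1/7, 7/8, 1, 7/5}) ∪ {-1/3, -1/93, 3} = {-93/5, -1/3, -1/93, 1/7, 7/8, 1, 7/5, 3}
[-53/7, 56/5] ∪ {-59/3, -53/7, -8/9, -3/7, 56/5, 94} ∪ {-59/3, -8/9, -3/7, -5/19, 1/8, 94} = {-59/3, 94} ∪ [-53/7, 56/5]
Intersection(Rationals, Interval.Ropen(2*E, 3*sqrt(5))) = Intersection(Interval.Ropen(2*E, 3*sqrt(5)), Rationals)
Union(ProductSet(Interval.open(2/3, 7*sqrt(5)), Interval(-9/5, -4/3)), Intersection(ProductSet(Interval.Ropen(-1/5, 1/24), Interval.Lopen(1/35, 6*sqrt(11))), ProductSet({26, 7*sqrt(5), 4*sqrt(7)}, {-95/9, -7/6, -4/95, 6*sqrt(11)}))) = ProductSet(Interval.open(2/3, 7*sqrt(5)), Interval(-9/5, -4/3))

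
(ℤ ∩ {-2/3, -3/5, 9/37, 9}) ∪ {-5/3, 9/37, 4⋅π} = {-5/3, 9/37, 9, 4⋅π}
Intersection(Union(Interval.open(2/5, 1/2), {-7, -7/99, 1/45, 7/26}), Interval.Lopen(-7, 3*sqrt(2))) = Union({-7/99, 1/45, 7/26}, Interval.open(2/5, 1/2))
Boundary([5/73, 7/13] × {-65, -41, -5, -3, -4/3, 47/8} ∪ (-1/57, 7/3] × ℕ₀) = ([-1/57, 7/3] × ℕ₀) ∪ ([5/73, 7/13] × {-65, -41, -5, -3, -4/3, 47/8})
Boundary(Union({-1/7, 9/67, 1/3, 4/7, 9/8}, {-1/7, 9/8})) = {-1/7, 9/67, 1/3, 4/7, 9/8}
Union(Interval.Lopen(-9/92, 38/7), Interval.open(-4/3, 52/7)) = Interval.open(-4/3, 52/7)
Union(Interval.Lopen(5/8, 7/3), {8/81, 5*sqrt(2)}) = Union({8/81, 5*sqrt(2)}, Interval.Lopen(5/8, 7/3))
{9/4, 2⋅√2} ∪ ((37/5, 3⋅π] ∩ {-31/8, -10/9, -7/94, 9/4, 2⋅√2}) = {9/4, 2⋅√2}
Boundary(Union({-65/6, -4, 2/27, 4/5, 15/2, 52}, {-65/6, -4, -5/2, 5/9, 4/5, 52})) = {-65/6, -4, -5/2, 2/27, 5/9, 4/5, 15/2, 52}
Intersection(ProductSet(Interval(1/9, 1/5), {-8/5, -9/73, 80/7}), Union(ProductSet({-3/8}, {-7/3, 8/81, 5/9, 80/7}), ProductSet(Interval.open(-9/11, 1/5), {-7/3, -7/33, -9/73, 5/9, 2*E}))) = ProductSet(Interval.Ropen(1/9, 1/5), {-9/73})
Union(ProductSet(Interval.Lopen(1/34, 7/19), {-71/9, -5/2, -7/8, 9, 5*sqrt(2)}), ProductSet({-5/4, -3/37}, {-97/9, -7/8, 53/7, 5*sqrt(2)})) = Union(ProductSet({-5/4, -3/37}, {-97/9, -7/8, 53/7, 5*sqrt(2)}), ProductSet(Interval.Lopen(1/34, 7/19), {-71/9, -5/2, -7/8, 9, 5*sqrt(2)}))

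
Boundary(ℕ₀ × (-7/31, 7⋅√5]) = ℕ₀ × [-7/31, 7⋅√5]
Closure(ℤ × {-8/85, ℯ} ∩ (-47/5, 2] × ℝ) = {-9, -8, …, 2} × {-8/85, ℯ}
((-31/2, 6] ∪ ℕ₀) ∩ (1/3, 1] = (1/3, 1] ∪ {1}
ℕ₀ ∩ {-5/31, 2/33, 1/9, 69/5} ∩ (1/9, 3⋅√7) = ∅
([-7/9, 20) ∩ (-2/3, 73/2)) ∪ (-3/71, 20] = (-2/3, 20]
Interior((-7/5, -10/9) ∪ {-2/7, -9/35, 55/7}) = (-7/5, -10/9)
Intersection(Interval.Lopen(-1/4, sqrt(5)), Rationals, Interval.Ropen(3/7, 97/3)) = Intersection(Interval(3/7, sqrt(5)), Rationals)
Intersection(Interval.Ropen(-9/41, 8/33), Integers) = Range(0, 1, 1)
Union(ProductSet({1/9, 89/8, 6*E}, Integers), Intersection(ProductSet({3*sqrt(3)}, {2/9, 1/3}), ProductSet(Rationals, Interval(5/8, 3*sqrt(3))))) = ProductSet({1/9, 89/8, 6*E}, Integers)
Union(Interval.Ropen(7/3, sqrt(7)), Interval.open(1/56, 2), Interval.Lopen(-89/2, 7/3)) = Interval.open(-89/2, sqrt(7))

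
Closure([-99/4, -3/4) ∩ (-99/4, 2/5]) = [-99/4, -3/4]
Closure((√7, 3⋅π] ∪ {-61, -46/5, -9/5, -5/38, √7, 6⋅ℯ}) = {-61, -46/5, -9/5, -5/38, 6⋅ℯ} ∪ [√7, 3⋅π]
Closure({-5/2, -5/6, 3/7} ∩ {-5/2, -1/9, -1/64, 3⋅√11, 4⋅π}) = {-5/2}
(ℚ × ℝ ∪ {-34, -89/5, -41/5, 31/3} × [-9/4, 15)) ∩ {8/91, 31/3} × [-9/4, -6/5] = {8/91, 31/3} × [-9/4, -6/5]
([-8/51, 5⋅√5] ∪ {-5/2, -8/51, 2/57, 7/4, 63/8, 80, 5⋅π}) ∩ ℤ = {0, 1, …, 11} ∪ {80}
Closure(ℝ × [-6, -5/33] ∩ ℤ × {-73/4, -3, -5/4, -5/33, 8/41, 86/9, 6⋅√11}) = ℤ × {-3, -5/4, -5/33}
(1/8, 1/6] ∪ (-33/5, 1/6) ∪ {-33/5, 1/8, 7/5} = [-33/5, 1/6] ∪ {7/5}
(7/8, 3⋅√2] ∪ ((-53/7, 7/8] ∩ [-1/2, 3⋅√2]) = [-1/2, 3⋅√2]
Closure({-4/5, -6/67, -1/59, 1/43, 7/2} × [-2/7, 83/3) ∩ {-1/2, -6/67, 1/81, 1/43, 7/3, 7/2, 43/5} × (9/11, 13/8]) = {-6/67, 1/43, 7/2} × [9/11, 13/8]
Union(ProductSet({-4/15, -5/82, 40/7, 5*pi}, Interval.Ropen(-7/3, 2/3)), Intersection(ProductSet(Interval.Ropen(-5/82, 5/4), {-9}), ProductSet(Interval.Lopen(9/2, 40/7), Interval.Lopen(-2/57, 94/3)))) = ProductSet({-4/15, -5/82, 40/7, 5*pi}, Interval.Ropen(-7/3, 2/3))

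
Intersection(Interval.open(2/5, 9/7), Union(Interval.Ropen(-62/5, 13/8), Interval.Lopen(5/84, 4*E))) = Interval.open(2/5, 9/7)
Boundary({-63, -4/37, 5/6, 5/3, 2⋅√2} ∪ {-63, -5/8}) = {-63, -5/8, -4/37, 5/6, 5/3, 2⋅√2}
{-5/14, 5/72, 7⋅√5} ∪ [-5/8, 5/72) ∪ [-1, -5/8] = [-1, 5/72] ∪ {7⋅√5}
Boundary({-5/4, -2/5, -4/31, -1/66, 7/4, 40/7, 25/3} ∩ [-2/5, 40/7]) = {-2/5, -4/31, -1/66, 7/4, 40/7}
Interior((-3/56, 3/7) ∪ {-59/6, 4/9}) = (-3/56, 3/7)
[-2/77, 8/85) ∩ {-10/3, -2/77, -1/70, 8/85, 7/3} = {-2/77, -1/70}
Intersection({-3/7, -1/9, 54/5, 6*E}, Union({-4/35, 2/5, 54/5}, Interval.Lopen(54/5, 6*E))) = {54/5, 6*E}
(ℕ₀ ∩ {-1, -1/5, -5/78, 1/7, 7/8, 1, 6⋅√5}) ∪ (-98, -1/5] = (-98, -1/5] ∪ {1}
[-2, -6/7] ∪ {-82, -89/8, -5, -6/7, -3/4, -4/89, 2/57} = {-82, -89/8, -5, -3/4, -4/89, 2/57} ∪ [-2, -6/7]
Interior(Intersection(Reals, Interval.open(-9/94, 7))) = Interval.open(-9/94, 7)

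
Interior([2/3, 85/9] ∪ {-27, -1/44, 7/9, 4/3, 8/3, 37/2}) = (2/3, 85/9)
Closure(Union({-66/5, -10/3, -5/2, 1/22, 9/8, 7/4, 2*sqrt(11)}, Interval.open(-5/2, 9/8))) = Union({-66/5, -10/3, 7/4, 2*sqrt(11)}, Interval(-5/2, 9/8))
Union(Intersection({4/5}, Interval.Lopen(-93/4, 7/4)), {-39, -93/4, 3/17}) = {-39, -93/4, 3/17, 4/5}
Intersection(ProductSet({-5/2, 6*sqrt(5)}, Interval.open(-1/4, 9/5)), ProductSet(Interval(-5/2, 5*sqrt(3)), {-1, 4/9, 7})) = ProductSet({-5/2}, {4/9})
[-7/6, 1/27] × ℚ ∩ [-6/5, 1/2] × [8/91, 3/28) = [-7/6, 1/27] × (ℚ ∩ [8/91, 3/28))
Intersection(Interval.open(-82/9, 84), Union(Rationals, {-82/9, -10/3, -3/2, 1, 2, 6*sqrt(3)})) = Union({6*sqrt(3)}, Intersection(Interval.open(-82/9, 84), Rationals))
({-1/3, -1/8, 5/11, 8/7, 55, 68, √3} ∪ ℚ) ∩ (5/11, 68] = {√3} ∪ (ℚ ∩ (5/11, 68])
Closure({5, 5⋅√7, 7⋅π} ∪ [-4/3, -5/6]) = [-4/3, -5/6] ∪ {5, 5⋅√7, 7⋅π}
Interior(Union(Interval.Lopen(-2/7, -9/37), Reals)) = Interval(-oo, oo)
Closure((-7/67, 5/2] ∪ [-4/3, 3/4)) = [-4/3, 5/2]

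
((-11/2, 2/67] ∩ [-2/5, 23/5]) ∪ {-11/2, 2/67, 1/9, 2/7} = {-11/2, 1/9, 2/7} ∪ [-2/5, 2/67]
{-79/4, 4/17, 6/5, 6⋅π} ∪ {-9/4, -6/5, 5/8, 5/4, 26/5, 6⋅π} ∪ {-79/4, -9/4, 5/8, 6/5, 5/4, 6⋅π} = {-79/4, -9/4, -6/5, 4/17, 5/8, 6/5, 5/4, 26/5, 6⋅π}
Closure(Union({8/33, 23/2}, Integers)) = Union({8/33, 23/2}, Integers)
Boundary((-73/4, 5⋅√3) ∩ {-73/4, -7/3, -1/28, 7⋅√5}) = {-7/3, -1/28}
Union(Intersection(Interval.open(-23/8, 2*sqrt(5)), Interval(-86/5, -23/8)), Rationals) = Rationals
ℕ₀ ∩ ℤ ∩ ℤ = ℕ₀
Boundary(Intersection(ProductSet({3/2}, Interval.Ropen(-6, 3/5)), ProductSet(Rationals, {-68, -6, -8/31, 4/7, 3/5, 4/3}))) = ProductSet({3/2}, {-6, -8/31, 4/7})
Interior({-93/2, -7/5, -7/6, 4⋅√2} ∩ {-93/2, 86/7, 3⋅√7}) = ∅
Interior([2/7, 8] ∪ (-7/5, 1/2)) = (-7/5, 8)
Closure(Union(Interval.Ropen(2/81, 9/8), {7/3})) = Union({7/3}, Interval(2/81, 9/8))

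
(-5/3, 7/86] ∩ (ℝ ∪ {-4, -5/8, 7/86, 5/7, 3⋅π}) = (-5/3, 7/86]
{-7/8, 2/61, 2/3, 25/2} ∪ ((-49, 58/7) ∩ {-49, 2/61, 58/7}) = {-7/8, 2/61, 2/3, 25/2}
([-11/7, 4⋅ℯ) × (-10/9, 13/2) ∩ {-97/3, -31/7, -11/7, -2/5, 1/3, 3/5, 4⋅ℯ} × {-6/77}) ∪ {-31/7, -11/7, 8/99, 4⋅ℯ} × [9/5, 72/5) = ({-11/7, -2/5, 1/3, 3/5} × {-6/77}) ∪ ({-31/7, -11/7, 8/99, 4⋅ℯ} × [9/5, 72/5))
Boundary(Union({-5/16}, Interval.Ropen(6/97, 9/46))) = {-5/16, 6/97, 9/46}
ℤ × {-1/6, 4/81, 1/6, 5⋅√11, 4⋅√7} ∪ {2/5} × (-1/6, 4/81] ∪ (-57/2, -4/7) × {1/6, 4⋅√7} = ({2/5} × (-1/6, 4/81]) ∪ ((-57/2, -4/7) × {1/6, 4⋅√7}) ∪ (ℤ × {-1/6, 4/81, 1/6, 5⋅√11, 4⋅√7})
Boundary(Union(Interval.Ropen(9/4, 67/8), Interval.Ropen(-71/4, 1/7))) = {-71/4, 1/7, 9/4, 67/8}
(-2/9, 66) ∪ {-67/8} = {-67/8} ∪ (-2/9, 66)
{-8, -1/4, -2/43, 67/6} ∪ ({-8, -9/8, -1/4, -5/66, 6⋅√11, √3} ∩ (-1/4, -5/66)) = {-8, -1/4, -2/43, 67/6}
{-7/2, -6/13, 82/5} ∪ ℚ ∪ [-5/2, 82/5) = ℚ ∪ [-5/2, 82/5]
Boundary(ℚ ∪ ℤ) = ℝ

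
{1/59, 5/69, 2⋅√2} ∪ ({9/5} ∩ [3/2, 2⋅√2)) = {1/59, 5/69, 9/5, 2⋅√2}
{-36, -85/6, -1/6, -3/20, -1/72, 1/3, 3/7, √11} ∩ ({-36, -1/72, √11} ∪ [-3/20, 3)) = {-36, -3/20, -1/72, 1/3, 3/7, √11}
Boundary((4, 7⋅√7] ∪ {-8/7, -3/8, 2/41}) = {-8/7, -3/8, 2/41, 4, 7⋅√7}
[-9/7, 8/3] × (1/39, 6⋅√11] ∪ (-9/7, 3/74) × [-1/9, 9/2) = ((-9/7, 3/74) × [-1/9, 9/2)) ∪ ([-9/7, 8/3] × (1/39, 6⋅√11])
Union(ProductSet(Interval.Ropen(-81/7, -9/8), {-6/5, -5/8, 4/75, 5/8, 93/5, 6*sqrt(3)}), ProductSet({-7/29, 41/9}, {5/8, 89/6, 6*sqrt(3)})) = Union(ProductSet({-7/29, 41/9}, {5/8, 89/6, 6*sqrt(3)}), ProductSet(Interval.Ropen(-81/7, -9/8), {-6/5, -5/8, 4/75, 5/8, 93/5, 6*sqrt(3)}))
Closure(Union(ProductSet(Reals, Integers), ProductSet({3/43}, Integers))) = ProductSet(Reals, Integers)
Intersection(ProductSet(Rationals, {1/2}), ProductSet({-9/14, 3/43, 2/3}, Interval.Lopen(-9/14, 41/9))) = ProductSet({-9/14, 3/43, 2/3}, {1/2})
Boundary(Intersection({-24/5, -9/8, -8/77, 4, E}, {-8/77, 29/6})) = {-8/77}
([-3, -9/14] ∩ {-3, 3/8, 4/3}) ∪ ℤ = ℤ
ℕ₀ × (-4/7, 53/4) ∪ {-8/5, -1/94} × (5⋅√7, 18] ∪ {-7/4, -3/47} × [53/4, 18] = (ℕ₀ × (-4/7, 53/4)) ∪ ({-7/4, -3/47} × [53/4, 18]) ∪ ({-8/5, -1/94} × (5⋅√7, 18])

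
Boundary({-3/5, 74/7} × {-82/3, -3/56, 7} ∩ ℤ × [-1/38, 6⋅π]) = ∅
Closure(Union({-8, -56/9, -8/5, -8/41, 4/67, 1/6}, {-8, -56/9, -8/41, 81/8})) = {-8, -56/9, -8/5, -8/41, 4/67, 1/6, 81/8}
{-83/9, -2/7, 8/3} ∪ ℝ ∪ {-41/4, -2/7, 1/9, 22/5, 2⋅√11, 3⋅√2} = ℝ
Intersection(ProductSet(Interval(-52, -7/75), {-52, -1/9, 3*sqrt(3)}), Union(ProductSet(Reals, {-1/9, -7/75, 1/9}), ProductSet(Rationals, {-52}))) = Union(ProductSet(Intersection(Interval(-52, -7/75), Rationals), {-52}), ProductSet(Interval(-52, -7/75), {-1/9}))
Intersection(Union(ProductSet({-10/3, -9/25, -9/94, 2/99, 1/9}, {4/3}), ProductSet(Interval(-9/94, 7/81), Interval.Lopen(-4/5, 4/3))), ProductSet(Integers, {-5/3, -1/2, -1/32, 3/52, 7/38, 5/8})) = ProductSet(Range(0, 1, 1), {-1/2, -1/32, 3/52, 7/38, 5/8})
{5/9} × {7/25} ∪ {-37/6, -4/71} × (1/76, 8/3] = ({5/9} × {7/25}) ∪ ({-37/6, -4/71} × (1/76, 8/3])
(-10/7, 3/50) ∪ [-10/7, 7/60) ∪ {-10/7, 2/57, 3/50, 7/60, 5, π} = [-10/7, 7/60] ∪ {5, π}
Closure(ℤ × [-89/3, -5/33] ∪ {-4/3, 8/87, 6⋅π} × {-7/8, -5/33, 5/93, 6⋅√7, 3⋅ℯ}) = (ℤ × [-89/3, -5/33]) ∪ ({-4/3, 8/87, 6⋅π} × {-7/8, -5/33, 5/93, 6⋅√7, 3⋅ℯ})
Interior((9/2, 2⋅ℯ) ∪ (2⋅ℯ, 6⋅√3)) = (9/2, 2⋅ℯ) ∪ (2⋅ℯ, 6⋅√3)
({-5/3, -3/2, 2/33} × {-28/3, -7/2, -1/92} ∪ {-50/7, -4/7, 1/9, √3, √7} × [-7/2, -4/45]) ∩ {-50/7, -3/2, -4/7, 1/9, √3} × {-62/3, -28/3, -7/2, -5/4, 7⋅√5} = ({-3/2} × {-28/3, -7/2}) ∪ ({-50/7, -4/7, 1/9, √3} × {-7/2, -5/4})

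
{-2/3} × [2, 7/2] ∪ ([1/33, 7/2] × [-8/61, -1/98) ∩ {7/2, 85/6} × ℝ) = ({-2/3} × [2, 7/2]) ∪ ({7/2} × [-8/61, -1/98))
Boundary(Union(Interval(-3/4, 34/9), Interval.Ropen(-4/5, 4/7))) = {-4/5, 34/9}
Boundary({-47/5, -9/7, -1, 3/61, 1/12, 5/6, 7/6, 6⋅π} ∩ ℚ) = {-47/5, -9/7, -1, 3/61, 1/12, 5/6, 7/6}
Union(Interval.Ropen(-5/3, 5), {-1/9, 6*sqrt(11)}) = Union({6*sqrt(11)}, Interval.Ropen(-5/3, 5))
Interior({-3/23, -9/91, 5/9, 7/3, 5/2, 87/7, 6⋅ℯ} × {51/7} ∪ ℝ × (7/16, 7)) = ℝ × (7/16, 7)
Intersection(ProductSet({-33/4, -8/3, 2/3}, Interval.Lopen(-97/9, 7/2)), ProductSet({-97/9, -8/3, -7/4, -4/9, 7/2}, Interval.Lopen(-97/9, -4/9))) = ProductSet({-8/3}, Interval.Lopen(-97/9, -4/9))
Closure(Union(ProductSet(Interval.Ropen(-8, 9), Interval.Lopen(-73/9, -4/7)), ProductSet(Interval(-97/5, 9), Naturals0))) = Union(ProductSet({-8, 9}, Interval(-73/9, -4/7)), ProductSet(Interval(-97/5, 9), Union(Complement(Naturals0, Interval.open(-73/9, -4/7)), Naturals0)), ProductSet(Interval(-8, 9), {-73/9, -4/7}), ProductSet(Interval.Ropen(-8, 9), Interval.Lopen(-73/9, -4/7)), ProductSet(Union({9}, Interval(-97/5, -8)), Naturals0))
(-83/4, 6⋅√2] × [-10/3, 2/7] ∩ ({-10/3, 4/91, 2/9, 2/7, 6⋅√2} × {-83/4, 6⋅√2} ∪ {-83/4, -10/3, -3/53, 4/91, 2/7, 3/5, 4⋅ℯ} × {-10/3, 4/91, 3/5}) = {-10/3, -3/53, 4/91, 2/7, 3/5} × {-10/3, 4/91}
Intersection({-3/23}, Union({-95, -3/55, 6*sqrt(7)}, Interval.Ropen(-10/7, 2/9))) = {-3/23}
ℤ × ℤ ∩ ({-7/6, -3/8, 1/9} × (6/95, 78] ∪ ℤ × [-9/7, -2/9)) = ℤ × {-1}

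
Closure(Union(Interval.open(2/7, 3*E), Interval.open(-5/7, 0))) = Union(Interval(-5/7, 0), Interval(2/7, 3*E))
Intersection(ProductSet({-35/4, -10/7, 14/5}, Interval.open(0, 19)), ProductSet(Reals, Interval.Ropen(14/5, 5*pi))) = ProductSet({-35/4, -10/7, 14/5}, Interval.Ropen(14/5, 5*pi))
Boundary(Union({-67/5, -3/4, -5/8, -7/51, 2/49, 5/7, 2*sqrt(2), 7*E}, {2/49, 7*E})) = {-67/5, -3/4, -5/8, -7/51, 2/49, 5/7, 2*sqrt(2), 7*E}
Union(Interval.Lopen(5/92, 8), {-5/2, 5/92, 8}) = Union({-5/2}, Interval(5/92, 8))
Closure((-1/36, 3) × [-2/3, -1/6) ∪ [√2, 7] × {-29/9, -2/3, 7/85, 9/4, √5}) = ({-1/36, 3} × [-2/3, -1/6]) ∪ ([-1/36, 3] × {-2/3, -1/6}) ∪ ((-1/36, 3) × [-2/3, -1/6)) ∪ ([√2, 7] × {-29/9, -2/3, 7/85, 9/4, √5})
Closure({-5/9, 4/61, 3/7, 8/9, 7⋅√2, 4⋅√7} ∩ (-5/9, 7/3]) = {4/61, 3/7, 8/9}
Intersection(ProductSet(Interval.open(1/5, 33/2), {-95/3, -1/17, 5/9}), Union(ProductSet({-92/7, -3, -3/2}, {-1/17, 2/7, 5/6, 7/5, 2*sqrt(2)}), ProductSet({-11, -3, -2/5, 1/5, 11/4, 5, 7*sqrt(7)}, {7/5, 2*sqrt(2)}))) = EmptySet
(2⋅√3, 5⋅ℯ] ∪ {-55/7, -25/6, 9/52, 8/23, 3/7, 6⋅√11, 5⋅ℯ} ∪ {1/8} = {-55/7, -25/6, 1/8, 9/52, 8/23, 3/7, 6⋅√11} ∪ (2⋅√3, 5⋅ℯ]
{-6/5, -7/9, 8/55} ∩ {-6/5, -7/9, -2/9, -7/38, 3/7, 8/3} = {-6/5, -7/9}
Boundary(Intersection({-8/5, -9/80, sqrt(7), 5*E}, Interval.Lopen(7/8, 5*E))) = {sqrt(7), 5*E}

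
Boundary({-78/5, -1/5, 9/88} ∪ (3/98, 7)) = {-78/5, -1/5, 3/98, 7}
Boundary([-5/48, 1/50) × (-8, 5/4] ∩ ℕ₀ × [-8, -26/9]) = {0} × [-8, -26/9]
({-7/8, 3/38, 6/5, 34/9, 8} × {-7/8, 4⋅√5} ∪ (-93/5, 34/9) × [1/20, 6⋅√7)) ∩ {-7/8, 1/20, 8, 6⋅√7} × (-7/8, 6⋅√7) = ({-7/8, 8} × {4⋅√5}) ∪ ({-7/8, 1/20} × [1/20, 6⋅√7))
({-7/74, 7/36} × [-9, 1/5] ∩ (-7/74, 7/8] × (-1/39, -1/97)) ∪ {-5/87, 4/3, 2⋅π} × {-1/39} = ({7/36} × (-1/39, -1/97)) ∪ ({-5/87, 4/3, 2⋅π} × {-1/39})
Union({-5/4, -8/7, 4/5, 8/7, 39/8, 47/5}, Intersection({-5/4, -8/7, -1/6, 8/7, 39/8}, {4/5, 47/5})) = {-5/4, -8/7, 4/5, 8/7, 39/8, 47/5}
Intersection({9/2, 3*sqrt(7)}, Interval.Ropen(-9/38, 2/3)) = EmptySet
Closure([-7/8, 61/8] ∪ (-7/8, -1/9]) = [-7/8, 61/8]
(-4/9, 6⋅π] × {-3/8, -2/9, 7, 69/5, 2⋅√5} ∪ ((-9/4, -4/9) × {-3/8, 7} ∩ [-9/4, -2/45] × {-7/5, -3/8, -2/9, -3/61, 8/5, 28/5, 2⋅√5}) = ((-9/4, -4/9) × {-3/8}) ∪ ((-4/9, 6⋅π] × {-3/8, -2/9, 7, 69/5, 2⋅√5})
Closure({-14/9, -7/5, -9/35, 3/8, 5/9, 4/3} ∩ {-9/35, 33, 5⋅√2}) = {-9/35}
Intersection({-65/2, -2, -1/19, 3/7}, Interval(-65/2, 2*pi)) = {-65/2, -2, -1/19, 3/7}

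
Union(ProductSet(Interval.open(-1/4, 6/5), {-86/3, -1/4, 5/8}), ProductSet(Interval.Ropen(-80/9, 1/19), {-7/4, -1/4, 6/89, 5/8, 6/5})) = Union(ProductSet(Interval.Ropen(-80/9, 1/19), {-7/4, -1/4, 6/89, 5/8, 6/5}), ProductSet(Interval.open(-1/4, 6/5), {-86/3, -1/4, 5/8}))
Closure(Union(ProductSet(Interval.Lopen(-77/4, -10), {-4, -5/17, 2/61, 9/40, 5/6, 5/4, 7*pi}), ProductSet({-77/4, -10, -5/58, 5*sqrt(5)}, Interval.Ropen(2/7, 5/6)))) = Union(ProductSet({-77/4, -10, -5/58, 5*sqrt(5)}, Interval(2/7, 5/6)), ProductSet(Interval(-77/4, -10), {-4, -5/17, 2/61, 9/40, 5/6, 5/4, 7*pi}))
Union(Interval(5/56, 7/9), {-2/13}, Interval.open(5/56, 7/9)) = Union({-2/13}, Interval(5/56, 7/9))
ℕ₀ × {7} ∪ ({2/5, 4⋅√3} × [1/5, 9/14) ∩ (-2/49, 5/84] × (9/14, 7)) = ℕ₀ × {7}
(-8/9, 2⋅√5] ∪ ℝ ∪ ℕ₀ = (-∞, ∞) ∪ ℕ₀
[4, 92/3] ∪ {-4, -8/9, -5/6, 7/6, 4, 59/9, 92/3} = {-4, -8/9, -5/6, 7/6} ∪ [4, 92/3]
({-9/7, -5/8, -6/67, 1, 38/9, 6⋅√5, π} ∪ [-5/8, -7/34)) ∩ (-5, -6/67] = {-9/7, -6/67} ∪ [-5/8, -7/34)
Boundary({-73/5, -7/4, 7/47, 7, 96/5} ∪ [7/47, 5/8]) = {-73/5, -7/4, 7/47, 5/8, 7, 96/5}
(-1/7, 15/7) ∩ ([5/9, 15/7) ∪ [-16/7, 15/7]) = (-1/7, 15/7)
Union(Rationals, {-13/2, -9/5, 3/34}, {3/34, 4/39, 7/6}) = Rationals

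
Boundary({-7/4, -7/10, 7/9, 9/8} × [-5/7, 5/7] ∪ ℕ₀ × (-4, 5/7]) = (ℕ₀ × [-4, 5/7]) ∪ ({-7/4, -7/10, 7/9, 9/8} × [-5/7, 5/7])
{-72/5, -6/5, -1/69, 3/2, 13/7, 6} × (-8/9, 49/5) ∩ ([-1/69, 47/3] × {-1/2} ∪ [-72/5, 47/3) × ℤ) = ({-1/69, 3/2, 13/7, 6} × {-1/2}) ∪ ({-72/5, -6/5, -1/69, 3/2, 13/7, 6} × {0, 1, …, 9})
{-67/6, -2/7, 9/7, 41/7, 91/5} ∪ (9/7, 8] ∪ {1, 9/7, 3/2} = {-67/6, -2/7, 1, 91/5} ∪ [9/7, 8]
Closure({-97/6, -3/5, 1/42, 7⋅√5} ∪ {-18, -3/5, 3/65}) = {-18, -97/6, -3/5, 1/42, 3/65, 7⋅√5}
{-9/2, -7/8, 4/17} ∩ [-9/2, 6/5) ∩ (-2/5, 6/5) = {4/17}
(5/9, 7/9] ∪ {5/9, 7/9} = [5/9, 7/9]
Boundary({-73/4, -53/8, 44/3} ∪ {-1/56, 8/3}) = {-73/4, -53/8, -1/56, 8/3, 44/3}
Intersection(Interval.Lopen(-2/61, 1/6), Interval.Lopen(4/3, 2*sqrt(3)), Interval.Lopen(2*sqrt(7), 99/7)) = EmptySet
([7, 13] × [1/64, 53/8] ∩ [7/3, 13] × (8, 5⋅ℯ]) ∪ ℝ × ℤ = ℝ × ℤ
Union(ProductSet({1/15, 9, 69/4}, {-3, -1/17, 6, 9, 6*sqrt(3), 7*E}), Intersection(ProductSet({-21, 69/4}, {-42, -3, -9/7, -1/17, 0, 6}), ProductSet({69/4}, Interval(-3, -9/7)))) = Union(ProductSet({69/4}, {-3, -9/7}), ProductSet({1/15, 9, 69/4}, {-3, -1/17, 6, 9, 6*sqrt(3), 7*E}))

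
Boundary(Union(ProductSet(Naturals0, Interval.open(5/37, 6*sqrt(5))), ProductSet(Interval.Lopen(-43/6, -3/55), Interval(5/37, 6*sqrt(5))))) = Union(ProductSet(Union(Complement(Naturals0, Interval.open(-43/6, -3/55)), {-43/6, -3/55}), Interval(5/37, 6*sqrt(5))), ProductSet(Union(Interval(-43/6, -3/55), Naturals0), {5/37, 6*sqrt(5)}))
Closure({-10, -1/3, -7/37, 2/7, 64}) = {-10, -1/3, -7/37, 2/7, 64}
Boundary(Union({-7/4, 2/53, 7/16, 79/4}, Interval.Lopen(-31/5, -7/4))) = {-31/5, -7/4, 2/53, 7/16, 79/4}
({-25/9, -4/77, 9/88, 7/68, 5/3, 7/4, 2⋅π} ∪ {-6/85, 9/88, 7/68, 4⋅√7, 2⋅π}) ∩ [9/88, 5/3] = {9/88, 7/68, 5/3}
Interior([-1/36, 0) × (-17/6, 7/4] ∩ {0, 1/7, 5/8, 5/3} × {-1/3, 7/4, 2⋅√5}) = ∅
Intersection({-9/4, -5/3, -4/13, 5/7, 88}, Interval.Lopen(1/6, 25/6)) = {5/7}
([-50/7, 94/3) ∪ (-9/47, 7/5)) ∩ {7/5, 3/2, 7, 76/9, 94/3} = {7/5, 3/2, 7, 76/9}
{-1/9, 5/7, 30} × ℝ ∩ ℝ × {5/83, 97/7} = {-1/9, 5/7, 30} × {5/83, 97/7}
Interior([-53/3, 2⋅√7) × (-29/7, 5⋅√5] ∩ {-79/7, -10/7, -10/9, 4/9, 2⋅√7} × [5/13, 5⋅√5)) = ∅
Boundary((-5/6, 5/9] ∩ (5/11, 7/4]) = {5/11, 5/9}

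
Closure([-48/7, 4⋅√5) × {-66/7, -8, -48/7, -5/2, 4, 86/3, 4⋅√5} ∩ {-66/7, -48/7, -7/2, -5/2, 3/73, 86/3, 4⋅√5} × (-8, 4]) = {-48/7, -7/2, -5/2, 3/73} × {-48/7, -5/2, 4}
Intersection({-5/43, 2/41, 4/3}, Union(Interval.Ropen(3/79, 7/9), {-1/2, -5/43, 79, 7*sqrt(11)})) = {-5/43, 2/41}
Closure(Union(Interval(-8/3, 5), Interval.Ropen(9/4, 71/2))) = Interval(-8/3, 71/2)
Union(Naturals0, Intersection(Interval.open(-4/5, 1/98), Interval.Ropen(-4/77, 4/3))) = Union(Interval.Ropen(-4/77, 1/98), Naturals0)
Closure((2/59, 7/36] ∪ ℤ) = ℤ ∪ [2/59, 7/36]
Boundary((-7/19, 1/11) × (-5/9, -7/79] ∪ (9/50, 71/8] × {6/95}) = ([9/50, 71/8] × {6/95}) ∪ ({-7/19, 1/11} × [-5/9, -7/79]) ∪ ([-7/19, 1/11] × {-5/9, -7/79})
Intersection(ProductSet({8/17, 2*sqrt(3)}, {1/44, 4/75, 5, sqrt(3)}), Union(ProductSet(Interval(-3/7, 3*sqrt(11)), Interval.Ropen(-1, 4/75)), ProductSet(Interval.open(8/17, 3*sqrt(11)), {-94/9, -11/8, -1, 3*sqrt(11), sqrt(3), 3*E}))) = Union(ProductSet({2*sqrt(3)}, {sqrt(3)}), ProductSet({8/17, 2*sqrt(3)}, {1/44}))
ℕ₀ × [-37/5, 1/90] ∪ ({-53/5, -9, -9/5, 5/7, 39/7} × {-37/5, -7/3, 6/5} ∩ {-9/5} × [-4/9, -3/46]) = ℕ₀ × [-37/5, 1/90]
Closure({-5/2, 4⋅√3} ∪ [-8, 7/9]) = [-8, 7/9] ∪ {4⋅√3}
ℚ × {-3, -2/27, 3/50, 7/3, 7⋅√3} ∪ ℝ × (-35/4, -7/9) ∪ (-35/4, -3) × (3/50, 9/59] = (ℝ × (-35/4, -7/9)) ∪ ((-35/4, -3) × (3/50, 9/59]) ∪ (ℚ × {-3, -2/27, 3/50, 7/3, 7⋅√3})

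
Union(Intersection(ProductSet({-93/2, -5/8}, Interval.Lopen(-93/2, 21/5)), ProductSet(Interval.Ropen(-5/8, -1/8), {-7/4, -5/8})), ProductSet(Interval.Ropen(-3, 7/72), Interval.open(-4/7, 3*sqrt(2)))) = Union(ProductSet({-5/8}, {-7/4, -5/8}), ProductSet(Interval.Ropen(-3, 7/72), Interval.open(-4/7, 3*sqrt(2))))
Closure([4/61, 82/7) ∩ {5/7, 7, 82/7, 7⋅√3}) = {5/7, 7}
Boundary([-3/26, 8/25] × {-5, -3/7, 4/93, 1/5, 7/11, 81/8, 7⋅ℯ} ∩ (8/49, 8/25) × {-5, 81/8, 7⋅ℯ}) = [8/49, 8/25] × {-5, 81/8, 7⋅ℯ}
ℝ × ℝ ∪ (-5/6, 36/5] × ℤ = ℝ × ℝ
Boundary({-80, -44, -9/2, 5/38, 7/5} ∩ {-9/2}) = {-9/2}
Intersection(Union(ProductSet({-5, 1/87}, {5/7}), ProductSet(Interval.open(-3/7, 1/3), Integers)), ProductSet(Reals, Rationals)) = Union(ProductSet({-5, 1/87}, {5/7}), ProductSet(Interval.open(-3/7, 1/3), Integers))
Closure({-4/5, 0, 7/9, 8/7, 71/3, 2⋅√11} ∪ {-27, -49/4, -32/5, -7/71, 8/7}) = {-27, -49/4, -32/5, -4/5, -7/71, 0, 7/9, 8/7, 71/3, 2⋅√11}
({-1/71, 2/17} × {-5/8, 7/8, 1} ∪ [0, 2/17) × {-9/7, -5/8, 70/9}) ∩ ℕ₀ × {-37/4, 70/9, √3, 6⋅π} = {0} × {70/9}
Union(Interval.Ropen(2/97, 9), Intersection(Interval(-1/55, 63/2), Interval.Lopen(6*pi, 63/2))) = Union(Interval.Ropen(2/97, 9), Interval.Lopen(6*pi, 63/2))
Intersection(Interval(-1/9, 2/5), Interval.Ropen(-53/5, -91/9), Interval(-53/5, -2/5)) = EmptySet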